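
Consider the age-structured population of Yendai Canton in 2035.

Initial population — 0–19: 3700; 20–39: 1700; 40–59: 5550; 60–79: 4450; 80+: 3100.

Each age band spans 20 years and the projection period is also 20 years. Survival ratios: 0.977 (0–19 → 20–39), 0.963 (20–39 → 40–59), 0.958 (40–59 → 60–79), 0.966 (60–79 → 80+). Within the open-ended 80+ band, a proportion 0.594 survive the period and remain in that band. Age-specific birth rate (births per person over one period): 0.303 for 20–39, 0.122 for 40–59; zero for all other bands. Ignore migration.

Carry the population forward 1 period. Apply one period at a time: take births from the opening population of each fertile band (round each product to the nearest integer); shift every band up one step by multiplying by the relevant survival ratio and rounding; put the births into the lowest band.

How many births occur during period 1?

1192

After projecting period 1:
Births: 1700 × 0.303 = 515 ; 5550 × 0.122 = 677 → total 1192
20–39: 3700 × 0.977 = 3615
40–59: 1700 × 0.963 = 1637
60–79: 5550 × 0.958 = 5317
80+: 4450 × 0.966 + 3100 × 0.594 = 4299 + 1841 = 6140
Giving 1192 / 3615 / 1637 / 5317 / 6140.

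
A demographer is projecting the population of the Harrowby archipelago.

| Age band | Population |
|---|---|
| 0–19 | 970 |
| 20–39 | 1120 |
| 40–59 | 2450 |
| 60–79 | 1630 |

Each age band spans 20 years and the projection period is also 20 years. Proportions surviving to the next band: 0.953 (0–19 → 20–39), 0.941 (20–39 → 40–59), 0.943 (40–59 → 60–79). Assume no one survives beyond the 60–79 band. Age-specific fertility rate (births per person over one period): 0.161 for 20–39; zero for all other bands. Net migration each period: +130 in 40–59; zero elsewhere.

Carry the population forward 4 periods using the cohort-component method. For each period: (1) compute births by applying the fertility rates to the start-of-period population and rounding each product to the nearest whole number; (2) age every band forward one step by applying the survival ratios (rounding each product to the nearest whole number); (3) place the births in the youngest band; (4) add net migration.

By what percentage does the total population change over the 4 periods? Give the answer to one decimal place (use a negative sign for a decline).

Numbering the bands 1..4 from youngest to oldest:
[period 1]
Births: 1120 × 0.161 = 180
Band 2: 970 × 0.953 = 924
Band 3: 1120 × 0.941 = 1054
Band 4: 2450 × 0.943 = 2310
Net migration: Band 3 + 130 → 1184
→ [180, 924, 1184, 2310]
[period 2]
Births: 924 × 0.161 = 149
Band 2: 180 × 0.953 = 172
Band 3: 924 × 0.941 = 869
Band 4: 1184 × 0.943 = 1117
Net migration: Band 3 + 130 → 999
→ [149, 172, 999, 1117]
[period 3]
Births: 172 × 0.161 = 28
Band 2: 149 × 0.953 = 142
Band 3: 172 × 0.941 = 162
Band 4: 999 × 0.943 = 942
Net migration: Band 3 + 130 → 292
→ [28, 142, 292, 942]
[period 4]
Births: 142 × 0.161 = 23
Band 2: 28 × 0.953 = 27
Band 3: 142 × 0.941 = 134
Band 4: 292 × 0.943 = 275
Net migration: Band 3 + 130 → 264
→ [23, 27, 264, 275]
Total: 6170 → 589; change = -5581; percentage change = -90.5%

-90.5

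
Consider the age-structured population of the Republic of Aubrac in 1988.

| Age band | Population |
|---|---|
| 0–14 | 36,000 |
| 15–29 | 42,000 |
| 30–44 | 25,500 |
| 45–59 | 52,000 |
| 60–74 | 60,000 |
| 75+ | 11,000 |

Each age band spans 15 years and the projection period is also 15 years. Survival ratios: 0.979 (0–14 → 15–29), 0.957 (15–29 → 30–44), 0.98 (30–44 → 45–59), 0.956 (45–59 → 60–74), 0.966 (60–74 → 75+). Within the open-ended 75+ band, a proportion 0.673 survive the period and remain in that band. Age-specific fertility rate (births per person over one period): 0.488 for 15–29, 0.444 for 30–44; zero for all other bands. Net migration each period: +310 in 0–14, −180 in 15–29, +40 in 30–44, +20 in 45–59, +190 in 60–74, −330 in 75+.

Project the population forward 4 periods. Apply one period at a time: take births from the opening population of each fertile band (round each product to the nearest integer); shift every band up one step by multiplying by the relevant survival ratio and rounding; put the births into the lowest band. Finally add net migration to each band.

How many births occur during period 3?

30178

(Bands numbered youngest = 1 to oldest = 6.)
[period 1]
Births: 42000 × 0.488 = 20496 ; 25500 × 0.444 = 11322 → total 31818
Band 2: 36000 × 0.979 = 35244
Band 3: 42000 × 0.957 = 40194
Band 4: 25500 × 0.98 = 24990
Band 5: 52000 × 0.956 = 49712
Band 6: 60000 × 0.966 + 11000 × 0.673 = 57960 + 7403 = 65363
Net migration: Band 1 + 310 → 32128; Band 2 − 180 → 35064; Band 3 + 40 → 40234; Band 4 + 20 → 25010; Band 5 + 190 → 49902; Band 6 − 330 → 65033
→ [32128, 35064, 40234, 25010, 49902, 65033]
[period 2]
Births: 35064 × 0.488 = 17111 ; 40234 × 0.444 = 17864 → total 34975
Band 2: 32128 × 0.979 = 31453
Band 3: 35064 × 0.957 = 33556
Band 4: 40234 × 0.98 = 39429
Band 5: 25010 × 0.956 = 23910
Band 6: 49902 × 0.966 + 65033 × 0.673 = 48205 + 43767 = 91972
Net migration: Band 1 + 310 → 35285; Band 2 − 180 → 31273; Band 3 + 40 → 33596; Band 4 + 20 → 39449; Band 5 + 190 → 24100; Band 6 − 330 → 91642
→ [35285, 31273, 33596, 39449, 24100, 91642]
[period 3]
Births: 31273 × 0.488 = 15261 ; 33596 × 0.444 = 14917 → total 30178
Band 2: 35285 × 0.979 = 34544
Band 3: 31273 × 0.957 = 29928
Band 4: 33596 × 0.98 = 32924
Band 5: 39449 × 0.956 = 37713
Band 6: 24100 × 0.966 + 91642 × 0.673 = 23281 + 61675 = 84956
Net migration: Band 1 + 310 → 30488; Band 2 − 180 → 34364; Band 3 + 40 → 29968; Band 4 + 20 → 32944; Band 5 + 190 → 37903; Band 6 − 330 → 84626
→ [30488, 34364, 29968, 32944, 37903, 84626]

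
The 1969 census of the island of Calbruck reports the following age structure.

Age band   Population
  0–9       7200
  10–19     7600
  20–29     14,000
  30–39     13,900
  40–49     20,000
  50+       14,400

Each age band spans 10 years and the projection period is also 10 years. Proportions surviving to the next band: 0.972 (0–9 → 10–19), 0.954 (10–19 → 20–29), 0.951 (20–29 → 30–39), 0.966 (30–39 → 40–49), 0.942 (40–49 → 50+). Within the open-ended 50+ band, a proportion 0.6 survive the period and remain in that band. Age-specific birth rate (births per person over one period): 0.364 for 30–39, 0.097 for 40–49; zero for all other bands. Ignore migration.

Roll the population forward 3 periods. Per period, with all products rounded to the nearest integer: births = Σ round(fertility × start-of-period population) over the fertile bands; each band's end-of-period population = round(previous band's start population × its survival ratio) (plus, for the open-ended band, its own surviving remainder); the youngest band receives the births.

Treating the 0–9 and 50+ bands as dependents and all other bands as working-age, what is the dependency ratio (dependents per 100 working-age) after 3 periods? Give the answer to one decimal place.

Call the groups 1 to 6, youngest first.
[period 1]
Births: 13900 * 0.364 = 5060 ; 20000 * 0.097 = 1940 ⇒ total 7000
Group 2: 7200 * 0.972 = 6998
Group 3: 7600 * 0.954 = 7250
Group 4: 14000 * 0.951 = 13314
Group 5: 13900 * 0.966 = 13427
Group 6: 20000 * 0.942 + 14400 * 0.6 = 18840 + 8640 = 27480
Population now: 0–9=7000, 10–19=6998, 20–29=7250, 30–39=13314, 40–49=13427, 50+=27480
[period 2]
Births: 13314 * 0.364 = 4846 ; 13427 * 0.097 = 1302 ⇒ total 6148
Group 2: 7000 * 0.972 = 6804
Group 3: 6998 * 0.954 = 6676
Group 4: 7250 * 0.951 = 6895
Group 5: 13314 * 0.966 = 12861
Group 6: 13427 * 0.942 + 27480 * 0.6 = 12648 + 16488 = 29136
Population now: 0–9=6148, 10–19=6804, 20–29=6676, 30–39=6895, 40–49=12861, 50+=29136
[period 3]
Births: 6895 * 0.364 = 2510 ; 12861 * 0.097 = 1248 ⇒ total 3758
Group 2: 6148 * 0.972 = 5976
Group 3: 6804 * 0.954 = 6491
Group 4: 6676 * 0.951 = 6349
Group 5: 6895 * 0.966 = 6661
Group 6: 12861 * 0.942 + 29136 * 0.6 = 12115 + 17482 = 29597
Population now: 0–9=3758, 10–19=5976, 20–29=6491, 30–39=6349, 40–49=6661, 50+=29597
Dependents (band 0–9 + band 50+) = 3758 + 29597 = 33355; working-age = 25477; ratio = 33355/25477 × 100 = 130.9

130.9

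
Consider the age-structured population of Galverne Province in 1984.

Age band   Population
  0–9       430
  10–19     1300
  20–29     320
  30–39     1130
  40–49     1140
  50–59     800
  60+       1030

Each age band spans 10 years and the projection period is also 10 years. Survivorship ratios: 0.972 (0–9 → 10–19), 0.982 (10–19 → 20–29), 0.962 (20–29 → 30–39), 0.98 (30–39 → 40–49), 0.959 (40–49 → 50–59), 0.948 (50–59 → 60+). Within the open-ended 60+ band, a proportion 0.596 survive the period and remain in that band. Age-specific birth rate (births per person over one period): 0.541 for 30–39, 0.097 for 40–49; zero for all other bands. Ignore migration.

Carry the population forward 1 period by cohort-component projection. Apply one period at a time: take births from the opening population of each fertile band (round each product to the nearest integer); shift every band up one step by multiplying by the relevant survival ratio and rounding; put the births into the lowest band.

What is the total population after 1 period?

After projecting period 1:
Births: 1130 * 0.541 = 611, 1140 * 0.097 = 111 — total 722
10–19: 430 * 0.972 = 418
20–29: 1300 * 0.982 = 1277
30–39: 320 * 0.962 = 308
40–49: 1130 * 0.98 = 1107
50–59: 1140 * 0.959 = 1093
60+: 800 * 0.948 + 1030 * 0.596 = 758 + 614 = 1372
End of period: [722, 418, 1277, 308, 1107, 1093, 1372]
Total after period 1: 722 + 418 + 1277 + 308 + 1107 + 1093 + 1372 = 6297

6297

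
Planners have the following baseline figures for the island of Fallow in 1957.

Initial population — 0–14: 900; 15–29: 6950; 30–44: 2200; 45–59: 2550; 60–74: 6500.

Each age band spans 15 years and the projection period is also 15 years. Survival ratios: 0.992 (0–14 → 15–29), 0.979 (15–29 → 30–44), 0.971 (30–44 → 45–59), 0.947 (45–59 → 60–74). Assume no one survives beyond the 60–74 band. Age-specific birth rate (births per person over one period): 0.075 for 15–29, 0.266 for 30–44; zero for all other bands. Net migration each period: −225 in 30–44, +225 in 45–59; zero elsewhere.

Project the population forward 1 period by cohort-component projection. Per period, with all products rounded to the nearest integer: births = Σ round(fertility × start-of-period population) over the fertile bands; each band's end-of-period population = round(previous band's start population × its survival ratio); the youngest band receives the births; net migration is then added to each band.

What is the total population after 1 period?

13354

Call the bands 1 to 5, youngest first.
Period 1:
Births: 6950 * 0.075 = 521 ; 2200 * 0.266 = 585 → 1106
Band 2: 900 * 0.992 = 893
Band 3: 6950 * 0.979 = 6804
Band 4: 2200 * 0.971 = 2136
Band 5: 2550 * 0.947 = 2415
Net migration: Band 3 − 225 → 6579; Band 4 + 225 → 2361
Population now: 0–14=1106, 15–29=893, 30–44=6579, 45–59=2361, 60–74=2415
Total after period 1: 1106 + 893 + 6579 + 2361 + 2415 = 13354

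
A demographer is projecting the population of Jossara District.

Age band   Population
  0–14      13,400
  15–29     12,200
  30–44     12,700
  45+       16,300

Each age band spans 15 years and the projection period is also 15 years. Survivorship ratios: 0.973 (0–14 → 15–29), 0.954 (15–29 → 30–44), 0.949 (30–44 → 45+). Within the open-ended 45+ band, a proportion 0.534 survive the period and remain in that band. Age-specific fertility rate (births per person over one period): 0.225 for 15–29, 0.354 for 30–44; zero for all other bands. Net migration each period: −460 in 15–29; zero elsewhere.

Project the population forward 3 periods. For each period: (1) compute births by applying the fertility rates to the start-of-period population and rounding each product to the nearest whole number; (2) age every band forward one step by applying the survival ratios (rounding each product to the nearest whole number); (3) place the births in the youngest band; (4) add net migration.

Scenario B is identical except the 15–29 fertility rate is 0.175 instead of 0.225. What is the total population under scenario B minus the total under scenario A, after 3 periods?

-1611

Call the groups 1 to 4, youngest first.
Period 1.
Births: 12200 * 0.225 = 2745  |  12700 * 0.354 = 4496 → 7241
Group 2: 13400 * 0.973 = 13038
Group 3: 12200 * 0.954 = 11639
Group 4: 12700 * 0.949 + 16300 * 0.534 = 12052 + 8704 = 20756
Net migration: Group 2 − 460 → 12578
Population now: 0–14=7241, 15–29=12578, 30–44=11639, 45+=20756
Period 2.
Births: 12578 * 0.225 = 2830  |  11639 * 0.354 = 4120 → 6950
Group 2: 7241 * 0.973 = 7045
Group 3: 12578 * 0.954 = 11999
Group 4: 11639 * 0.949 + 20756 * 0.534 = 11045 + 11084 = 22129
Net migration: Group 2 − 460 → 6585
Population now: 0–14=6950, 15–29=6585, 30–44=11999, 45+=22129
Period 3.
Births: 6585 * 0.225 = 1482  |  11999 * 0.354 = 4248 → 5730
Group 2: 6950 * 0.973 = 6762
Group 3: 6585 * 0.954 = 6282
Group 4: 11999 * 0.949 + 22129 * 0.534 = 11387 + 11817 = 23204
Net migration: Group 2 − 460 → 6302
Population now: 0–14=5730, 15–29=6302, 30–44=6282, 45+=23204
Scenario A total after 3 periods: 41518
Scenario B projection —
Period 1.
Births: 12200 * 0.175 = 2135  |  12700 * 0.354 = 4496 → 6631
Group 2: 13400 * 0.973 = 13038
Group 3: 12200 * 0.954 = 11639
Group 4: 12700 * 0.949 + 16300 * 0.534 = 12052 + 8704 = 20756
Net migration: Group 2 − 460 → 12578
Population now: 0–14=6631, 15–29=12578, 30–44=11639, 45+=20756
Period 2.
Births: 12578 * 0.175 = 2201  |  11639 * 0.354 = 4120 → 6321
Group 2: 6631 * 0.973 = 6452
Group 3: 12578 * 0.954 = 11999
Group 4: 11639 * 0.949 + 20756 * 0.534 = 11045 + 11084 = 22129
Net migration: Group 2 − 460 → 5992
Population now: 0–14=6321, 15–29=5992, 30–44=11999, 45+=22129
Period 3.
Births: 5992 * 0.175 = 1049  |  11999 * 0.354 = 4248 → 5297
Group 2: 6321 * 0.973 = 6150
Group 3: 5992 * 0.954 = 5716
Group 4: 11999 * 0.949 + 22129 * 0.534 = 11387 + 11817 = 23204
Net migration: Group 2 − 460 → 5690
Population now: 0–14=5297, 15–29=5690, 30–44=5716, 45+=23204
Scenario B total after 3 periods: 39907
Difference B − A = 39907 − 41518 = -1611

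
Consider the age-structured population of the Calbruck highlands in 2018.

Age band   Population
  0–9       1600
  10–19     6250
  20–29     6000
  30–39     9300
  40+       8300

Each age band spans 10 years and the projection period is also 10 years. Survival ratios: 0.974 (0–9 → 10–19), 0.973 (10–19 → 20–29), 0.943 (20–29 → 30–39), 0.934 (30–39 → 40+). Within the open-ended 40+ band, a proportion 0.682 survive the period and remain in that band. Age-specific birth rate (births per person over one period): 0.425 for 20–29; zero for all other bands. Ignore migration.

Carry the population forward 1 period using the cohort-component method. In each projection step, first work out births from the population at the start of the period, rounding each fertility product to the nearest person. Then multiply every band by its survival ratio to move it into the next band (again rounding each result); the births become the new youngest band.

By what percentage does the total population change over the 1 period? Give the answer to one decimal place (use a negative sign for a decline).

— Period 1 —
Births: 6000 * 0.425 = 2550
10–19: 1600 * 0.974 = 1558
20–29: 6250 * 0.973 = 6081
30–39: 6000 * 0.943 = 5658
40+: 9300 * 0.934 + 8300 * 0.682 = 8686 + 5661 = 14347
Population now: 0–9=2550, 10–19=1558, 20–29=6081, 30–39=5658, 40+=14347
Total: 31450 → 30194; change = -1256; percentage change = -4.0%

-4.0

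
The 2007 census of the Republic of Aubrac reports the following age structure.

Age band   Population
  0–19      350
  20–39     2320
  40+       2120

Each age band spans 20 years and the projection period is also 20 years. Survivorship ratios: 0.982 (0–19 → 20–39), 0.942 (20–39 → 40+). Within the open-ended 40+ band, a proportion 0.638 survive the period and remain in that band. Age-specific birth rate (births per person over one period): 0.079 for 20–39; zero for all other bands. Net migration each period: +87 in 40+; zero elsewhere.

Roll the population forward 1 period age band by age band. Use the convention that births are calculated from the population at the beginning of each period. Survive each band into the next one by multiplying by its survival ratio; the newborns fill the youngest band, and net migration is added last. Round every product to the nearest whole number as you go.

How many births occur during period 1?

(Groups numbered youngest = 1 to oldest = 3.)
Period 1.
Births: 2320 × 0.079 = 183
Group 2: 350 × 0.982 = 344
Group 3: 2320 × 0.942 + 2120 × 0.638 = 2185 + 1353 = 3538
Net migration: Group 3 + 87 → 3625
Giving 183 / 344 / 3625.

183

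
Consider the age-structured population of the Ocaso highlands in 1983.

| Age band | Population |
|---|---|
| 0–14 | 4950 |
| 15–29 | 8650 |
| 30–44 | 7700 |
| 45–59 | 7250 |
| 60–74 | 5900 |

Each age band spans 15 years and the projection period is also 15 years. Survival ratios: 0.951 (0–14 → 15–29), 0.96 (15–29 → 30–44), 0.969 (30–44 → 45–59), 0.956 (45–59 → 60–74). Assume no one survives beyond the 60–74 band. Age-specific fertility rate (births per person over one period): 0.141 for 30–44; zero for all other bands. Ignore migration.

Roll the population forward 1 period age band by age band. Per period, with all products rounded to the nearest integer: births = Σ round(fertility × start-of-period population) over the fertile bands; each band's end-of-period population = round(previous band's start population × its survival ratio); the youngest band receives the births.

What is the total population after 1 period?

28489

[period 1]
Births: 7700 * 0.141 = 1086
15–29: 4950 * 0.951 = 4707
30–44: 8650 * 0.96 = 8304
45–59: 7700 * 0.969 = 7461
60–74: 7250 * 0.956 = 6931
Giving 1086 / 4707 / 8304 / 7461 / 6931.
Total after period 1: 1086 + 4707 + 8304 + 7461 + 6931 = 28489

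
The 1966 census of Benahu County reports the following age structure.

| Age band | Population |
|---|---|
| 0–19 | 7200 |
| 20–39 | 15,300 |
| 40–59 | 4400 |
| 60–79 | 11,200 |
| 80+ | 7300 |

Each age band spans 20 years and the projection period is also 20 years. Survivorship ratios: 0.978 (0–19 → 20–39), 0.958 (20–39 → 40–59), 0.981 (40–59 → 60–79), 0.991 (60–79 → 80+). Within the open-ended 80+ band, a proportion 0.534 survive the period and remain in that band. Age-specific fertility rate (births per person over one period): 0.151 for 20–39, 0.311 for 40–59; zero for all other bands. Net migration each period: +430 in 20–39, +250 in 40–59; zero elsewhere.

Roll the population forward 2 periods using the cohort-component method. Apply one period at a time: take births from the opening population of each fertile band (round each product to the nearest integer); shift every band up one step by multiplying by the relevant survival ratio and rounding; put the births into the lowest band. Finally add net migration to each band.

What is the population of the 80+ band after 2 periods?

Numbering the bands 1..5 from youngest to oldest:
Period 1:
Births: 15300 × 0.151 = 2310 ; 4400 × 0.311 = 1368 → 3678
Band 2: 7200 × 0.978 = 7042
Band 3: 15300 × 0.958 = 14657
Band 4: 4400 × 0.981 = 4316
Band 5: 11200 × 0.991 + 7300 × 0.534 = 11099 + 3898 = 14997
Net migration: Band 2 + 430 → 7472; Band 3 + 250 → 14907
Population now: 0–19=3678, 20–39=7472, 40–59=14907, 60–79=4316, 80+=14997
Period 2:
Births: 7472 × 0.151 = 1128 ; 14907 × 0.311 = 4636 → 5764
Band 2: 3678 × 0.978 = 3597
Band 3: 7472 × 0.958 = 7158
Band 4: 14907 × 0.981 = 14624
Band 5: 4316 × 0.991 + 14997 × 0.534 = 4277 + 8008 = 12285
Net migration: Band 2 + 430 → 4027; Band 3 + 250 → 7408
Population now: 0–19=5764, 20–39=4027, 40–59=7408, 60–79=14624, 80+=12285

12285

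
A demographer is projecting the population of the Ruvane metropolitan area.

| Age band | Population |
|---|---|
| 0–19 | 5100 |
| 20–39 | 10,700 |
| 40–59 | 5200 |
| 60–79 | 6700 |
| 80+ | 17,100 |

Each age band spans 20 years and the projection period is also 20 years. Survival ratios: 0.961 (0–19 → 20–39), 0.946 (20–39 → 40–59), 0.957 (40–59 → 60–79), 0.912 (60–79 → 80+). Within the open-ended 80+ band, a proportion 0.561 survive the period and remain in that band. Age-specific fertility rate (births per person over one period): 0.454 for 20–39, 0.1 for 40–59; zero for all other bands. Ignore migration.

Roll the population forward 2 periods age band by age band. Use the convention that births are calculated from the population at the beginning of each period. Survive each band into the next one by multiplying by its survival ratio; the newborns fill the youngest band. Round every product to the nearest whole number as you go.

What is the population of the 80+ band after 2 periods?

(Groups numbered youngest = 1 to oldest = 5.)
[period 1]
Births: 10700 × 0.454 = 4858 ; 5200 × 0.1 = 520 — total 5378
Group 2: 5100 × 0.961 = 4901
Group 3: 10700 × 0.946 = 10122
Group 4: 5200 × 0.957 = 4976
Group 5: 6700 × 0.912 + 17100 × 0.561 = 6110 + 9593 = 15703
Giving 5378 / 4901 / 10122 / 4976 / 15703.
[period 2]
Births: 4901 × 0.454 = 2225 ; 10122 × 0.1 = 1012 — total 3237
Group 2: 5378 × 0.961 = 5168
Group 3: 4901 × 0.946 = 4636
Group 4: 10122 × 0.957 = 9687
Group 5: 4976 × 0.912 + 15703 × 0.561 = 4538 + 8809 = 13347
Giving 3237 / 5168 / 4636 / 9687 / 13347.

13347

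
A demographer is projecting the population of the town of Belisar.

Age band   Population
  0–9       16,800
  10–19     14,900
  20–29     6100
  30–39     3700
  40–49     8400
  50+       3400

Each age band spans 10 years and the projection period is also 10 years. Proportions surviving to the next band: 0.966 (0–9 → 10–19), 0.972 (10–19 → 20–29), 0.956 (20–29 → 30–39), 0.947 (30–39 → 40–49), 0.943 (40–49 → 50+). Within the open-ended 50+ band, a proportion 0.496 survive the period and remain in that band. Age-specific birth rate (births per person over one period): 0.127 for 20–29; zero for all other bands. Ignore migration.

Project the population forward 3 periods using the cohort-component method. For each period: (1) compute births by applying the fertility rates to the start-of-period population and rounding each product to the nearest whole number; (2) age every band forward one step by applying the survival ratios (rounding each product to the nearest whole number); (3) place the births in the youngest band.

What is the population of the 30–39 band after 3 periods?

15081

(Bands numbered youngest = 1 to oldest = 6.)
Period 1:
Births: 6100 × 0.127 = 775
Band 2: 16800 × 0.966 = 16229
Band 3: 14900 × 0.972 = 14483
Band 4: 6100 × 0.956 = 5832
Band 5: 3700 × 0.947 = 3504
Band 6: 8400 × 0.943 + 3400 × 0.496 = 7921 + 1686 = 9607
→ [775, 16229, 14483, 5832, 3504, 9607]
Period 2:
Births: 14483 × 0.127 = 1839
Band 2: 775 × 0.966 = 749
Band 3: 16229 × 0.972 = 15775
Band 4: 14483 × 0.956 = 13846
Band 5: 5832 × 0.947 = 5523
Band 6: 3504 × 0.943 + 9607 × 0.496 = 3304 + 4765 = 8069
→ [1839, 749, 15775, 13846, 5523, 8069]
Period 3:
Births: 15775 × 0.127 = 2003
Band 2: 1839 × 0.966 = 1776
Band 3: 749 × 0.972 = 728
Band 4: 15775 × 0.956 = 15081
Band 5: 13846 × 0.947 = 13112
Band 6: 5523 × 0.943 + 8069 × 0.496 = 5208 + 4002 = 9210
→ [2003, 1776, 728, 15081, 13112, 9210]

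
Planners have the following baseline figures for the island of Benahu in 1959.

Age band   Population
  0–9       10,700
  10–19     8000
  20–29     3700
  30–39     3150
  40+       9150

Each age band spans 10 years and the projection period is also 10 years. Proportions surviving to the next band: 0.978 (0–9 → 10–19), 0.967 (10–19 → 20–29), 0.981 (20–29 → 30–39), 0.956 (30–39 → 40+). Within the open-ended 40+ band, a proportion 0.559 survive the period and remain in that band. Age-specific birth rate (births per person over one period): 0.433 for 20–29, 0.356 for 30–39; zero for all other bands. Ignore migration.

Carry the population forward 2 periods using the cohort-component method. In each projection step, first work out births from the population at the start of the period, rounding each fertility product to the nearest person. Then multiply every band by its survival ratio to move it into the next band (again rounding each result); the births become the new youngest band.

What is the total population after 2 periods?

Period 1.
Births: 3700 * 0.433 = 1602, 3150 * 0.356 = 1121 → total 2723
10–19: 10700 * 0.978 = 10465
20–29: 8000 * 0.967 = 7736
30–39: 3700 * 0.981 = 3630
40+: 3150 * 0.956 + 9150 * 0.559 = 3011 + 5115 = 8126
End of period: [2723, 10465, 7736, 3630, 8126]
Period 2.
Births: 7736 * 0.433 = 3350, 3630 * 0.356 = 1292 → total 4642
10–19: 2723 * 0.978 = 2663
20–29: 10465 * 0.967 = 10120
30–39: 7736 * 0.981 = 7589
40+: 3630 * 0.956 + 8126 * 0.559 = 3470 + 4542 = 8012
End of period: [4642, 2663, 10120, 7589, 8012]
Total after period 2: 4642 + 2663 + 10120 + 7589 + 8012 = 33026

33026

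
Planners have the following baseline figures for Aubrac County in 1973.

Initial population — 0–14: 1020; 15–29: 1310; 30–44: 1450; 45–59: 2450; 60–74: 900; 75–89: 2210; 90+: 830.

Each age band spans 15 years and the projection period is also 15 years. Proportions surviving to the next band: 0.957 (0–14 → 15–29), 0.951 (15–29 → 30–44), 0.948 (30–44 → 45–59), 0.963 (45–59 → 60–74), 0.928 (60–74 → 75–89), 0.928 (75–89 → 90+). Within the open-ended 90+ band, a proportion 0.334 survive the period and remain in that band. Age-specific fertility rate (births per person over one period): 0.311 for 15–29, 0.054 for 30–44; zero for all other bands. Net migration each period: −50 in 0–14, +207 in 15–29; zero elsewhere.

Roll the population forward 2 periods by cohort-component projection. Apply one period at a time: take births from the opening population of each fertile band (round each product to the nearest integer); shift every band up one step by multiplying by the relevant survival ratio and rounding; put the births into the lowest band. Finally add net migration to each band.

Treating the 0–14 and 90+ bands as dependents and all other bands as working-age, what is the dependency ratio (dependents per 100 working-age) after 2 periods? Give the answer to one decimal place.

Numbering the bands 1..7 from youngest to oldest:
— Period 1 —
Births: 1310 × 0.311 = 407 ; 1450 × 0.054 = 78 ⇒ total 485
Band 2: 1020 × 0.957 = 976
Band 3: 1310 × 0.951 = 1246
Band 4: 1450 × 0.948 = 1375
Band 5: 2450 × 0.963 = 2359
Band 6: 900 × 0.928 = 835
Band 7: 2210 × 0.928 + 830 × 0.334 = 2051 + 277 = 2328
Net migration: Band 1 − 50 → 435; Band 2 + 207 → 1183
End of period: [435, 1183, 1246, 1375, 2359, 835, 2328]
— Period 2 —
Births: 1183 × 0.311 = 368 ; 1246 × 0.054 = 67 ⇒ total 435
Band 2: 435 × 0.957 = 416
Band 3: 1183 × 0.951 = 1125
Band 4: 1246 × 0.948 = 1181
Band 5: 1375 × 0.963 = 1324
Band 6: 2359 × 0.928 = 2189
Band 7: 835 × 0.928 + 2328 × 0.334 = 775 + 778 = 1553
Net migration: Band 1 − 50 → 385; Band 2 + 207 → 623
End of period: [385, 623, 1125, 1181, 1324, 2189, 1553]
Dependents (band 0–14 + band 90+) = 385 + 1553 = 1938; working-age = 6442; ratio = 1938/6442 × 100 = 30.1

30.1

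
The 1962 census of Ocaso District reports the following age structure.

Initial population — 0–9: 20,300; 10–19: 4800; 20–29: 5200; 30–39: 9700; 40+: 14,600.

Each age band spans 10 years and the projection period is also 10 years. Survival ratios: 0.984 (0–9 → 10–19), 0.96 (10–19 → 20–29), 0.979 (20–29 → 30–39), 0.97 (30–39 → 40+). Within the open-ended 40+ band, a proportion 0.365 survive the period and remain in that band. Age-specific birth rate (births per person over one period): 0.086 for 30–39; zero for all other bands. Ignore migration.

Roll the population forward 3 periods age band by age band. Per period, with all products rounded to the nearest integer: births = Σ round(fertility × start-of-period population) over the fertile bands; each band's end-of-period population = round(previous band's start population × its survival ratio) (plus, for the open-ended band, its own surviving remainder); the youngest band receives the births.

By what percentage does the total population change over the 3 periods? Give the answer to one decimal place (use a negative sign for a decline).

— Period 1 —
Births: 9700 × 0.086 = 834
10–19: 20300 × 0.984 = 19975
20–29: 4800 × 0.96 = 4608
30–39: 5200 × 0.979 = 5091
40+: 9700 × 0.97 + 14600 × 0.365 = 9409 + 5329 = 14738
Population now: 0–9=834, 10–19=19975, 20–29=4608, 30–39=5091, 40+=14738
— Period 2 —
Births: 5091 × 0.086 = 438
10–19: 834 × 0.984 = 821
20–29: 19975 × 0.96 = 19176
30–39: 4608 × 0.979 = 4511
40+: 5091 × 0.97 + 14738 × 0.365 = 4938 + 5379 = 10317
Population now: 0–9=438, 10–19=821, 20–29=19176, 30–39=4511, 40+=10317
— Period 3 —
Births: 4511 × 0.086 = 388
10–19: 438 × 0.984 = 431
20–29: 821 × 0.96 = 788
30–39: 19176 × 0.979 = 18773
40+: 4511 × 0.97 + 10317 × 0.365 = 4376 + 3766 = 8142
Population now: 0–9=388, 10–19=431, 20–29=788, 30–39=18773, 40+=8142
Total: 54600 → 28522; change = -26078; percentage change = -47.8%

-47.8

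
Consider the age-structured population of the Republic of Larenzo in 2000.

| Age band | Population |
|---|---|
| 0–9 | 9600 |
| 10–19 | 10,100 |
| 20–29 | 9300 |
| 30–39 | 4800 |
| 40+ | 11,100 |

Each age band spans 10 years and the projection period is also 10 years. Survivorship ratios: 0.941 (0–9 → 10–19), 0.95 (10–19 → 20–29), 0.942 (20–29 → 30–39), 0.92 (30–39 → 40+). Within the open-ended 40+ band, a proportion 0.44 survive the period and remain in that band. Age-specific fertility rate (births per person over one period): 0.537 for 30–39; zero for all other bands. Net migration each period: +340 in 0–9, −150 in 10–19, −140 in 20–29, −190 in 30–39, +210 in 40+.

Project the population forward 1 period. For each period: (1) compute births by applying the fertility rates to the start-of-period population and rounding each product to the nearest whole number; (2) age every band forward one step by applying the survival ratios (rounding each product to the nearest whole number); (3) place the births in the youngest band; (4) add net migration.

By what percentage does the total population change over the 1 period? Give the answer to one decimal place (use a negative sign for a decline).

-12.4

Let band 1 be 0–9 through band 5 = 40+.
After projecting period 1:
Births: 4800 * 0.537 = 2578
Band 2: 9600 * 0.941 = 9034
Band 3: 10100 * 0.95 = 9595
Band 4: 9300 * 0.942 = 8761
Band 5: 4800 * 0.92 + 11100 * 0.44 = 4416 + 4884 = 9300
Net migration: Band 1 + 340 → 2918; Band 2 − 150 → 8884; Band 3 − 140 → 9455; Band 4 − 190 → 8571; Band 5 + 210 → 9510
→ [2918, 8884, 9455, 8571, 9510]
Total: 44900 → 39338; change = -5562; percentage change = -12.4%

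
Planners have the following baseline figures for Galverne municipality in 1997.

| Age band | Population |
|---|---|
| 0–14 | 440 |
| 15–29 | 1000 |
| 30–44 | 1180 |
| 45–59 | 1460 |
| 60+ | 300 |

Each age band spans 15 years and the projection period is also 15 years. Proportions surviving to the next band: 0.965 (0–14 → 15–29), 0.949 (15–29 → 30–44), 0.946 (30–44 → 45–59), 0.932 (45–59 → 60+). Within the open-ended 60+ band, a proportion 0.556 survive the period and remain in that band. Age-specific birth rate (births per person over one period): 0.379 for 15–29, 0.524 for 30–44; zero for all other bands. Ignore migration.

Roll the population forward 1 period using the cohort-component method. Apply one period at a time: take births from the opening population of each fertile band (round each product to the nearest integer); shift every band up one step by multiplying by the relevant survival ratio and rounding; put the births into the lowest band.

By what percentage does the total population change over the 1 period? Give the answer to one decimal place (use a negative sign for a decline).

Period 1:
Births: 1000 × 0.379 = 379  |  1180 × 0.524 = 618 — total 997
15–29: 440 × 0.965 = 425
30–44: 1000 × 0.949 = 949
45–59: 1180 × 0.946 = 1116
60+: 1460 × 0.932 + 300 × 0.556 = 1361 + 167 = 1528
End of period: [997, 425, 949, 1116, 1528]
Total: 4380 → 5015; change = 635; percentage change = 14.5%

14.5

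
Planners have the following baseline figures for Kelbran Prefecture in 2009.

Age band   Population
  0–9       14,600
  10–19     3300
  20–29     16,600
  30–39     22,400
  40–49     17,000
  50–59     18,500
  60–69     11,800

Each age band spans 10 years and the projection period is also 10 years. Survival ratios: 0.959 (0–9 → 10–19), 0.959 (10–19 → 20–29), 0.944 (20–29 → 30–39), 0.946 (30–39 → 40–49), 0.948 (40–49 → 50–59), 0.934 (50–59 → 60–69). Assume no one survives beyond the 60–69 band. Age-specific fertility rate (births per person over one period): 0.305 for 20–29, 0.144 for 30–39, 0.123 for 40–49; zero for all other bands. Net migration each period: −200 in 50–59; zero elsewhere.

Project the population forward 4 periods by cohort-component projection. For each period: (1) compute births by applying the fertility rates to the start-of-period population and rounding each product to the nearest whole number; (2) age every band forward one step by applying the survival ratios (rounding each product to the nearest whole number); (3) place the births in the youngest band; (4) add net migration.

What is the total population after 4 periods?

52953

(Groups numbered youngest = 1 to oldest = 7.)
— Period 1 —
Births: 16600 × 0.305 = 5063  |  22400 × 0.144 = 3226  |  17000 × 0.123 = 2091 — total 10380
Group 2: 14600 × 0.959 = 14001
Group 3: 3300 × 0.959 = 3165
Group 4: 16600 × 0.944 = 15670
Group 5: 22400 × 0.946 = 21190
Group 6: 17000 × 0.948 = 16116
Group 7: 18500 × 0.934 = 17279
Net migration: Group 6 − 200 → 15916
Giving 10380 / 14001 / 3165 / 15670 / 21190 / 15916 / 17279.
— Period 2 —
Births: 3165 × 0.305 = 965  |  15670 × 0.144 = 2256  |  21190 × 0.123 = 2606 — total 5827
Group 2: 10380 × 0.959 = 9954
Group 3: 14001 × 0.959 = 13427
Group 4: 3165 × 0.944 = 2988
Group 5: 15670 × 0.946 = 14824
Group 6: 21190 × 0.948 = 20088
Group 7: 15916 × 0.934 = 14866
Net migration: Group 6 − 200 → 19888
Giving 5827 / 9954 / 13427 / 2988 / 14824 / 19888 / 14866.
— Period 3 —
Births: 13427 × 0.305 = 4095  |  2988 × 0.144 = 430  |  14824 × 0.123 = 1823 — total 6348
Group 2: 5827 × 0.959 = 5588
Group 3: 9954 × 0.959 = 9546
Group 4: 13427 × 0.944 = 12675
Group 5: 2988 × 0.946 = 2827
Group 6: 14824 × 0.948 = 14053
Group 7: 19888 × 0.934 = 18575
Net migration: Group 6 − 200 → 13853
Giving 6348 / 5588 / 9546 / 12675 / 2827 / 13853 / 18575.
— Period 4 —
Births: 9546 × 0.305 = 2912  |  12675 × 0.144 = 1825  |  2827 × 0.123 = 348 — total 5085
Group 2: 6348 × 0.959 = 6088
Group 3: 5588 × 0.959 = 5359
Group 4: 9546 × 0.944 = 9011
Group 5: 12675 × 0.946 = 11991
Group 6: 2827 × 0.948 = 2680
Group 7: 13853 × 0.934 = 12939
Net migration: Group 6 − 200 → 2480
Giving 5085 / 6088 / 5359 / 9011 / 11991 / 2480 / 12939.
Total after period 4: 5085 + 6088 + 5359 + 9011 + 11991 + 2480 + 12939 = 52953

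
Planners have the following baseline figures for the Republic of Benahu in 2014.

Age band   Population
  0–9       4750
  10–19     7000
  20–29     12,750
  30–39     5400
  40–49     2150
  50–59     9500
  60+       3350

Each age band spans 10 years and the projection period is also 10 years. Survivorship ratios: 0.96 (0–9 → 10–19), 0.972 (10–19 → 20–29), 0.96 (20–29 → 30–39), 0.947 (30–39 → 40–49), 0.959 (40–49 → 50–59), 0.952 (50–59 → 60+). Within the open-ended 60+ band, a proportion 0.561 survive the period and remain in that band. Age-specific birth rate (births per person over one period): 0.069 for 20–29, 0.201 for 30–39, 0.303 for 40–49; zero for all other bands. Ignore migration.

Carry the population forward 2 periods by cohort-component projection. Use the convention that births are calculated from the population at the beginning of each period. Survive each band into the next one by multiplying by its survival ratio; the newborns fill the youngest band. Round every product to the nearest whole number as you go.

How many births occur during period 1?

2616

— Period 1 —
Births: 12750 × 0.069 = 880, 5400 × 0.201 = 1085, 2150 × 0.303 = 651 → 2616
10–19: 4750 × 0.96 = 4560
20–29: 7000 × 0.972 = 6804
30–39: 12750 × 0.96 = 12240
40–49: 5400 × 0.947 = 5114
50–59: 2150 × 0.959 = 2062
60+: 9500 × 0.952 + 3350 × 0.561 = 9044 + 1879 = 10923
Population now: 0–9=2616, 10–19=4560, 20–29=6804, 30–39=12240, 40–49=5114, 50–59=2062, 60+=10923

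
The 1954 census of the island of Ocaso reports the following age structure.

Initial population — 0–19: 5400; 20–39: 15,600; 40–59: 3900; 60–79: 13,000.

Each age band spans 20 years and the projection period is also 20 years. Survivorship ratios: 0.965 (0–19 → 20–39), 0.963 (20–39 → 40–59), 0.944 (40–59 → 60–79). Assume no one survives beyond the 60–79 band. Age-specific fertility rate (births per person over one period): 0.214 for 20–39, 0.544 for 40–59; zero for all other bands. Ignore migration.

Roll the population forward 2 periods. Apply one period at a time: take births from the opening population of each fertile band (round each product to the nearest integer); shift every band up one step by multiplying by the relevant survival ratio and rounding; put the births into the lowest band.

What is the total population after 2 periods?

33757

(Groups numbered youngest = 1 to oldest = 4.)
[period 1]
Births: 15600 * 0.214 = 3338, 3900 * 0.544 = 2122 ⇒ total 5460
Group 2: 5400 * 0.965 = 5211
Group 3: 15600 * 0.963 = 15023
Group 4: 3900 * 0.944 = 3682
Population now: 0–19=5460, 20–39=5211, 40–59=15023, 60–79=3682
[period 2]
Births: 5211 * 0.214 = 1115, 15023 * 0.544 = 8173 ⇒ total 9288
Group 2: 5460 * 0.965 = 5269
Group 3: 5211 * 0.963 = 5018
Group 4: 15023 * 0.944 = 14182
Population now: 0–19=9288, 20–39=5269, 40–59=5018, 60–79=14182
Total after period 2: 9288 + 5269 + 5018 + 14182 = 33757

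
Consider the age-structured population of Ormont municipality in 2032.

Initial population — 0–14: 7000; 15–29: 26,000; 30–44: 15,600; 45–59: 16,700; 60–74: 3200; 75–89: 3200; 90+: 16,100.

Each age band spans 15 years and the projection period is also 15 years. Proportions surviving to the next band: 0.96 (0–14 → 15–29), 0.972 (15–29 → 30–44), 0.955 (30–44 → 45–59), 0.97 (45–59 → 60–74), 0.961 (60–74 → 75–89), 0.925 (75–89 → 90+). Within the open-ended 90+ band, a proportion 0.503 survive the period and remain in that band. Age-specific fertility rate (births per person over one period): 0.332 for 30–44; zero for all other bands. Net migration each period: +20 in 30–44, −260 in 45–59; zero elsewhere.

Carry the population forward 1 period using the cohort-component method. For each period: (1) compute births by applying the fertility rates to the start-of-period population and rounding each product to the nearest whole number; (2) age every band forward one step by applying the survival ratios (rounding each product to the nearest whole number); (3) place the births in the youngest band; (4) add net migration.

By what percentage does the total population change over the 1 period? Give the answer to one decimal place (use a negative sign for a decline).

-6.4

(Bands numbered youngest = 1 to oldest = 7.)
[period 1]
Births: 15600 × 0.332 = 5179
Band 2: 7000 × 0.96 = 6720
Band 3: 26000 × 0.972 = 25272
Band 4: 15600 × 0.955 = 14898
Band 5: 16700 × 0.97 = 16199
Band 6: 3200 × 0.961 = 3075
Band 7: 3200 × 0.925 + 16100 × 0.503 = 2960 + 8098 = 11058
Net migration: Band 3 + 20 → 25292; Band 4 − 260 → 14638
Population now: 0–14=5179, 15–29=6720, 30–44=25292, 45–59=14638, 60–74=16199, 75–89=3075, 90+=11058
Total: 87800 → 82161; change = -5639; percentage change = -6.4%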